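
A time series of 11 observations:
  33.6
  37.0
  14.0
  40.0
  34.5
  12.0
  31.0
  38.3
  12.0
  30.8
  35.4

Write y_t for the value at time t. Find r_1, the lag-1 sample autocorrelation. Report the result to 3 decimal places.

-0.404

Mean ȳ = (33.6 + 37.0 + 14.0 + 40.0 + 34.5 + 12.0 + 31.0 + 38.3 + 12.0 + 30.8 + 35.4)/11 = 28.9636
Numerator Σ_{t=1}^{10}(y_t−ȳ)(y_{t+1}−ȳ) = -474.1959
Denominator Σ(y_t−ȳ)² = 1174.0855
r_1 = -474.1959 / 1174.0855 = -0.404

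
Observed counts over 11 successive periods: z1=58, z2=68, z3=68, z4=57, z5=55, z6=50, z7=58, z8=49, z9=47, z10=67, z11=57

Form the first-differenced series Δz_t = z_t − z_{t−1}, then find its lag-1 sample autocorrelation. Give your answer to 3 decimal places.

-0.336

First differences Δz: 10, 0, -11, -2, -5, 8, -9, -2, 20, -10
Mean of differences = -0.1000
Numerator Σ(Δz_t−Δz̄)(Δz_{t+1}−Δz̄) = -302.1100
Denominator Σ(Δz_t−Δz̄)² = 898.9000
r_1(Δz) = -302.1100 / 898.9000 = -0.336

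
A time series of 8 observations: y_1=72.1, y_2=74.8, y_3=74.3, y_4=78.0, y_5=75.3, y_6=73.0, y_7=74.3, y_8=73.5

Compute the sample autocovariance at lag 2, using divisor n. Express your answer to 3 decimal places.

-0.291

Mean ȳ = (72.1 + 74.8 + 74.3 + 78.0 + 75.3 + 73.0 + 74.3 + 73.5)/8 = 74.4125
Σ_{t=1}^{6}(y_t−ȳ)(y_{t+2}−ȳ) = -2.3278
γ_2 = -2.3278 / 8 = -0.291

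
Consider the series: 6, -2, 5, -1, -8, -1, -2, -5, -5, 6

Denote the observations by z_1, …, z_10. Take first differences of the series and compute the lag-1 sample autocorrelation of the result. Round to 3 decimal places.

-0.288

First differences Δz: -8, 7, -6, -7, 7, -1, -3, 0, 11
Mean of differences = 0.0000
Numerator Σ(Δz_t−Δz̄)(Δz_{t+1}−Δz̄) = -109.0000
Denominator Σ(Δz_t−Δz̄)² = 378.0000
r_1(Δz) = -109.0000 / 378.0000 = -0.288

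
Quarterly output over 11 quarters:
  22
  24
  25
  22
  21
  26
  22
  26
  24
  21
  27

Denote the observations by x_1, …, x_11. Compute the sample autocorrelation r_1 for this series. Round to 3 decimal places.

Mean x̄ = (22 + 24 + 25 + 22 + 21 + 26 + 22 + 26 + 24 + 21 + 27)/11 = 23.6364
Numerator Σ_{t=1}^{10}(x_t−x̄)(x_{t+1}−x̄) = -20.9504
Denominator Σ(x_t−x̄)² = 46.5455
r_1 = -20.9504 / 46.5455 = -0.450

-0.450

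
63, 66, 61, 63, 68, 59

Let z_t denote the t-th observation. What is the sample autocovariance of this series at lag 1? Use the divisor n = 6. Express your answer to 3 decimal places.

-4.685

Mean z̄ = (63 + 66 + 61 + 63 + 68 + 59)/6 = 63.3333
Σ_{t=1}^{5}(z_t−z̄)(z_{t+1}−z̄) = -28.1111
γ_1 = -28.1111 / 6 = -4.685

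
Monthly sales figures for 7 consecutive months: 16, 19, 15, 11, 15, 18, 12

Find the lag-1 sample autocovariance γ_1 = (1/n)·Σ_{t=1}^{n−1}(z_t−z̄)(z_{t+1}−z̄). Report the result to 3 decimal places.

Mean z̄ = (16 + 19 + 15 + 11 + 15 + 18 + 12)/7 = 15.1429
Σ_{t=1}^{6}(z_t−z̄)(z_{t+1}−z̄) = -5.4490
γ_1 = -5.4490 / 7 = -0.778

-0.778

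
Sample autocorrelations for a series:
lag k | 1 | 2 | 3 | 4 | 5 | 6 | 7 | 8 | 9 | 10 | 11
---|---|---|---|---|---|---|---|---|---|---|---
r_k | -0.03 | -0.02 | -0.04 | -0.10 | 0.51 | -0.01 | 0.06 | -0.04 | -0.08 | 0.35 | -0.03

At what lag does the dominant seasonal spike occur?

5

The largest autocorrelation is r_5 = 0.51, with a weaker echo at lag 10 (0.35); the remaining lags stay at or below 0.06.
The dominant spike at lag 5 indicates a seasonal period of 5.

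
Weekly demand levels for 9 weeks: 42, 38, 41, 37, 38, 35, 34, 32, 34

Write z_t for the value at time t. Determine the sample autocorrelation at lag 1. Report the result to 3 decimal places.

Mean z̄ = (42 + 38 + 41 + 37 + 38 + 35 + 34 + 32 + 34)/9 = 36.7778
Numerator Σ_{t=1}^{8}(z_t−z̄)(z_{t+1}−z̄) = 42.0617
Denominator Σ(z_t−z̄)² = 89.5556
r_1 = 42.0617 / 89.5556 = 0.470

0.470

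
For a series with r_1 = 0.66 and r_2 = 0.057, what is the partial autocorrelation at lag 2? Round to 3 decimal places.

-0.671

φ_{22} = (r_2 − r_1²) / (1 − r_1²)
r_1² = (0.66)² = 0.4356
Numerator = 0.057 − 0.4356 = -0.3786; denominator = 1 − 0.4356 = 0.5644
φ_{22} = -0.3786 / 0.5644 = -0.671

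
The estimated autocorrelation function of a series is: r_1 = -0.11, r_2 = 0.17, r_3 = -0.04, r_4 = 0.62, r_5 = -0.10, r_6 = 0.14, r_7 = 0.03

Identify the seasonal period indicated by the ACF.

The largest autocorrelation is r_4 = 0.62; the remaining lags stay at or below 0.17.
The dominant spike at lag 4 indicates a seasonal period of 4.

4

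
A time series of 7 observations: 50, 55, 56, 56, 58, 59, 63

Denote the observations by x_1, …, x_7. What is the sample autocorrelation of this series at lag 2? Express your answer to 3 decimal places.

0.121

Mean x̄ = (50 + 55 + 56 + 56 + 58 + 59 + 63)/7 = 56.7143
Deviations from mean: -6.7143, -1.7143, -0.7143, -0.7143, 1.2857, 2.2857, 6.2857
Σ(x_t−x̄)(x_{t+2}−x̄) = (4.7959) + (1.2245) + (-0.9184) + (-1.6327) + (8.0816) = 11.5510
Denominator Σ(x_t−x̄)² = 95.4286
r_2 = 11.5510 / 95.4286 = 0.121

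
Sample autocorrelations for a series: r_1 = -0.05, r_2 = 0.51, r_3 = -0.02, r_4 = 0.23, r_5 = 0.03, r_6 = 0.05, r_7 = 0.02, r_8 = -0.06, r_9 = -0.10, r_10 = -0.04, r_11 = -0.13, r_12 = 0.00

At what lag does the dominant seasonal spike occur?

2

The largest autocorrelation is r_2 = 0.51, with a weaker echo at lag 4 (0.23); the remaining lags stay at or below 0.05.
The dominant spike at lag 2 indicates a seasonal period of 2.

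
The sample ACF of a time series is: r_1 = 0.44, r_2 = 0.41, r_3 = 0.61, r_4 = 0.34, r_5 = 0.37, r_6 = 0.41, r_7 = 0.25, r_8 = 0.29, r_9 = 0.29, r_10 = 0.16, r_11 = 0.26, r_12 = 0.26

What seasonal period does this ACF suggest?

3

The largest autocorrelation is r_3 = 0.61; the remaining lags stay at or below 0.44. The elevated value at lag 1 (0.44), dropping to 0.41 at lag 2, reflects decaying short-term dependence rather than seasonality.
The dominant spike at lag 3 indicates a seasonal period of 3.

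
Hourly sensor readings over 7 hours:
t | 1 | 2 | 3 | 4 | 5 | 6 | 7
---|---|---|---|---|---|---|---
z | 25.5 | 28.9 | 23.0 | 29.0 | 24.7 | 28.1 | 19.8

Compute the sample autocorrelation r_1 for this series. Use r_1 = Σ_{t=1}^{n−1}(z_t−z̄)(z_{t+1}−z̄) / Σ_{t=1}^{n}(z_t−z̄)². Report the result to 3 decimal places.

-0.535

Mean z̄ = (25.5 + 28.9 + 23.0 + 29.0 + 24.7 + 28.1 + 19.8)/7 = 25.5714
Deviations from mean: -0.0714, 3.3286, -2.5714, 3.4286, -0.8714, 2.5286, -5.7714
Σ(z_t−z̄)(z_{t+1}−z̄) = (-0.2378) + (-8.5592) + (-8.8163) + (-2.9878) + (-2.2035) + (-14.5935) = -37.3980
Denominator Σ(z_t−z̄)² = 69.9143
r_1 = -37.3980 / 69.9143 = -0.535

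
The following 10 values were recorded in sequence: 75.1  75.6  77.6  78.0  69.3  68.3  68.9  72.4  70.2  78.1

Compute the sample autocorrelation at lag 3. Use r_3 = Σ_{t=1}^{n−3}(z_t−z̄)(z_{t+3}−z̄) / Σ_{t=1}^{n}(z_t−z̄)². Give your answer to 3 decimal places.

Mean z̄ = (75.1 + 75.6 + 77.6 + 78.0 + 69.3 + 68.3 + 68.9 + 72.4 + 70.2 + 78.1)/10 = 73.3500
Σ(z_t−z̄)(z_{t+3}−z̄) = (8.1375) + (-9.1125) + (-21.4625) + (-20.6925) + (3.8475) + (15.9075) + (-21.1375) = -44.5125
Denominator Σ(z_t−z̄)² = 142.9050
r_3 = -44.5125 / 142.9050 = -0.311

-0.311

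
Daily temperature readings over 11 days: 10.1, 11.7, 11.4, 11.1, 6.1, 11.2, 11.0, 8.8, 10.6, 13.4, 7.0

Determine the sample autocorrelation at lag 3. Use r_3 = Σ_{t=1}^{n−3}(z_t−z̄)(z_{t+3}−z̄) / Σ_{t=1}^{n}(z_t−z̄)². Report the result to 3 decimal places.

Mean z̄ = (10.1 + 11.7 + 11.4 + 11.1 + 6.1 + 11.2 + 11.0 + 8.8 + 10.6 + 13.4 + 7.0)/11 = 10.2182
Numerator Σ_{t=1}^{8}(z_t−z̄)(z_{t+3}−z̄) = 8.9099
Denominator Σ(z_t−z̄)² = 45.5564
r_3 = 8.9099 / 45.5564 = 0.196

0.196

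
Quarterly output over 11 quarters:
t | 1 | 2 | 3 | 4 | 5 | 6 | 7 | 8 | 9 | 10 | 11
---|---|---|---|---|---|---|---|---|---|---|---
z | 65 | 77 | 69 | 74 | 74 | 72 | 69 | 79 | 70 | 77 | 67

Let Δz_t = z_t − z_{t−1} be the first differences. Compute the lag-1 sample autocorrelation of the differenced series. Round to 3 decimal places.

-0.665

First differences Δz: 12, -8, 5, 0, -2, -3, 10, -9, 7, -10
Mean of differences = 0.2000
Numerator Σ(Δz_t−Δz̄)(Δz_{t+1}−Δz̄) = -383.0400
Denominator Σ(Δz_t−Δz̄)² = 575.6000
r_1(Δz) = -383.0400 / 575.6000 = -0.665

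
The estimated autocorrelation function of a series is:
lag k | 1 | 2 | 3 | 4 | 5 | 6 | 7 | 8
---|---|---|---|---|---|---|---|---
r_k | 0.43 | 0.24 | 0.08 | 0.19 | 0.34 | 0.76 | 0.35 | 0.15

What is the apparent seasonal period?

6

The largest autocorrelation is r_6 = 0.76; the remaining lags stay at or below 0.43. The elevated value at lag 1 (0.43), dropping to 0.24 at lag 2, reflects decaying short-term dependence rather than seasonality.
The dominant spike at lag 6 indicates a seasonal period of 6.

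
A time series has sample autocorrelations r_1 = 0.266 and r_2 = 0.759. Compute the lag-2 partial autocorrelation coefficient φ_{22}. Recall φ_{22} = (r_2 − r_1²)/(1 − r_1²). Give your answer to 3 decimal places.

0.741

φ_{22} = (r_2 − r_1²) / (1 − r_1²)
r_1² = (0.266)² = 0.070756
Numerator = 0.759 − 0.0708 = 0.6882; denominator = 1 − 0.0708 = 0.9292
φ_{22} = 0.6882 / 0.9292 = 0.741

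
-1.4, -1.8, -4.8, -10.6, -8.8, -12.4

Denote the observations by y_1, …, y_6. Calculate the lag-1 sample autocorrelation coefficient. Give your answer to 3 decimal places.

Mean ȳ = (-1.4 − 1.8 − 4.8 − 10.6 − 8.8 − 12.4)/6 = -6.6333
Deviations from mean: 5.2333, 4.8333, 1.8333, -3.9667, -2.1667, -5.7667
Σ(y_t−ȳ)(y_{t+1}−ȳ) = (25.2944) + (8.8611) + (-7.2722) + (8.5944) + (12.4944) = 47.9722
Denominator Σ(y_t−ȳ)² = 107.7933
r_1 = 47.9722 / 107.7933 = 0.445

0.445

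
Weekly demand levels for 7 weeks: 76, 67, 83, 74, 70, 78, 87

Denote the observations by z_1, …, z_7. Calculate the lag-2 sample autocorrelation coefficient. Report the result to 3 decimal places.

Mean z̄ = (76 + 67 + 83 + 74 + 70 + 78 + 87)/7 = 76.4286
Deviations from mean: -0.4286, -9.4286, 6.5714, -2.4286, -6.4286, 1.5714, 10.5714
Numerator Σ_{t=1}^{5}(z_t−z̄)(z_{t+2}−z̄) = -93.9388
Denominator Σ(z_t−z̄)² = 293.7143
r_2 = -93.9388 / 293.7143 = -0.320

-0.320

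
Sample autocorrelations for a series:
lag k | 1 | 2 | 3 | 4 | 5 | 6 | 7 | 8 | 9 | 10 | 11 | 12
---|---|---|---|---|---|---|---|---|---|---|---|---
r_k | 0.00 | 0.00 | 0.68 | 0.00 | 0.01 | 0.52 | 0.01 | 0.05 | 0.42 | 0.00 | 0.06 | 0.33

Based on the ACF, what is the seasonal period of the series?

3

The largest autocorrelation is r_3 = 0.68, with weaker echoes at lags 6 (0.52), 9 (0.42) and 12 (0.33); the remaining lags stay at or below 0.06.
The dominant spike at lag 3 indicates a seasonal period of 3.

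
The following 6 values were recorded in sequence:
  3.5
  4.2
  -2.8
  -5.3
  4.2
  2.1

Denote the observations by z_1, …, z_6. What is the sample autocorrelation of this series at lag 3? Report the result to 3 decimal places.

Mean z̄ = (3.5 + 4.2 − 2.8 − 5.3 + 4.2 + 2.1)/6 = 0.9833
Deviations from mean: 2.5167, 3.2167, -3.7833, -6.2833, 3.2167, 1.1167
Σ(z_t−z̄)(z_{t+3}−z̄) = (-15.8131) + (10.3469) + (-4.2247) = -9.6908
Denominator Σ(z_t−z̄)² = 82.0683
r_3 = -9.6908 / 82.0683 = -0.118

-0.118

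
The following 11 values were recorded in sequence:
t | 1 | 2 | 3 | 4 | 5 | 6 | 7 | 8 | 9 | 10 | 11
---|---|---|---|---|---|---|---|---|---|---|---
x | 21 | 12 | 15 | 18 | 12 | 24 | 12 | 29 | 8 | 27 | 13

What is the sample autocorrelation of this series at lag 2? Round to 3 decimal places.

0.648

Mean x̄ = (21 + 12 + 15 + 18 + 12 + 24 + 12 + 29 + 8 + 27 + 13)/11 = 17.3636
Numerator Σ_{t=1}^{9}(x_t−x̄)(x_{t+2}−x̄) = 314.0992
Denominator Σ(x_t−x̄)² = 484.5455
r_2 = 314.0992 / 484.5455 = 0.648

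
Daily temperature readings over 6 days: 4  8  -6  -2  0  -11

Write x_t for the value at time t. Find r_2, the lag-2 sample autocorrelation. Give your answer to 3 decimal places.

-0.129

Mean x̄ = (4 + 8 − 6 − 2 + 0 − 11)/6 = -1.1667
Σ(x_t−x̄)(x_{t+2}−x̄) = (-24.9722) + (-7.6389) + (-5.6389) + (8.1944) = -30.0556
Denominator Σ(x_t−x̄)² = 232.8333
r_2 = -30.0556 / 232.8333 = -0.129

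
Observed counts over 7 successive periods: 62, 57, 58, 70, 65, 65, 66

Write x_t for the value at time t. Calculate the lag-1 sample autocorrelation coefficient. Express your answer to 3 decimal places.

Mean x̄ = (62 + 57 + 58 + 70 + 65 + 65 + 66)/7 = 63.2857
Deviations from mean: -1.2857, -6.2857, -5.2857, 6.7143, 1.7143, 1.7143, 2.7143
Σ(x_t−x̄)(x_{t+1}−x̄) = (8.0816) + (33.2245) + (-35.4898) + (11.5102) + (2.9388) + (4.6531) = 24.9184
Denominator Σ(x_t−x̄)² = 127.4286
r_1 = 24.9184 / 127.4286 = 0.196

0.196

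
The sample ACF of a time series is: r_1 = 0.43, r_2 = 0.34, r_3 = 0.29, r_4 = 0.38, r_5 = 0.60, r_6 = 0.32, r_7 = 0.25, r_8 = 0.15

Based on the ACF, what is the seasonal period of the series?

The largest autocorrelation is r_5 = 0.60; the remaining lags stay at or below 0.43. The elevated value at lag 1 (0.43), dropping to 0.34 at lag 2, reflects decaying short-term dependence rather than seasonality.
The dominant spike at lag 5 indicates a seasonal period of 5.

5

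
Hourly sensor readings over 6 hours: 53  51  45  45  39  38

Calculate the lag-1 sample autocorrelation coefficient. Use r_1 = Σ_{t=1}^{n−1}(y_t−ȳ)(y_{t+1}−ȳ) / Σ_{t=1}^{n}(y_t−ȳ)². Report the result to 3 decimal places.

Mean ȳ = (53 + 51 + 45 + 45 + 39 + 38)/6 = 45.1667
Deviations from mean: 7.8333, 5.8333, -0.1667, -0.1667, -6.1667, -7.1667
Numerator Σ_{t=1}^{5}(y_t−ȳ)(y_{t+1}−ȳ) = 89.9722
Denominator Σ(y_t−ȳ)² = 184.8333
r_1 = 89.9722 / 184.8333 = 0.487

0.487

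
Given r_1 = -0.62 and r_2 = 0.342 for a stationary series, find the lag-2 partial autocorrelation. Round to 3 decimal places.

-0.069

φ_{22} = (r_2 − r_1²) / (1 − r_1²)
r_1² = (-0.62)² = 0.3844
Numerator = 0.342 − 0.3844 = -0.0424; denominator = 1 − 0.3844 = 0.6156
φ_{22} = -0.0424 / 0.6156 = -0.069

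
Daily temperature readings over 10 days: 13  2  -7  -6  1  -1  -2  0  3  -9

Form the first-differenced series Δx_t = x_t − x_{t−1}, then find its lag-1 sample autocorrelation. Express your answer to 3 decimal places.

0.137

First differences Δx: -11, -9, 1, 7, -2, -1, 2, 3, -12
Mean of differences = -2.4444
Numerator Σ(Δx_t−Δx̄)(Δx_{t+1}−Δx̄) = 49.4691
Denominator Σ(Δx_t−Δx̄)² = 360.2222
r_1(Δx) = 49.4691 / 360.2222 = 0.137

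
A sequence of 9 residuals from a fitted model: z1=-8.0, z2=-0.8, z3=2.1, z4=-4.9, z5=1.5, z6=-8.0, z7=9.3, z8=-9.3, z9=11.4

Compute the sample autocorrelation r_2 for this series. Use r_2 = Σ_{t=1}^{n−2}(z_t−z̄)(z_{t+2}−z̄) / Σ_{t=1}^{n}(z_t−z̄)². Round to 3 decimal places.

0.487

Mean z̄ = (-8.0 − 0.8 + 2.1 − 4.9 + 1.5 − 8.0 + 9.3 − 9.3 + 11.4)/9 = -0.7444
Σ(z_t−z̄)(z_{t+2}−z̄) = (-20.6380) + (0.2309) + (6.3842) + (30.1509) + (22.5442) + (62.0753) + (121.9842) = 222.7316
Denominator Σ(z_t−z̄)² = 457.2622
r_2 = 222.7316 / 457.2622 = 0.487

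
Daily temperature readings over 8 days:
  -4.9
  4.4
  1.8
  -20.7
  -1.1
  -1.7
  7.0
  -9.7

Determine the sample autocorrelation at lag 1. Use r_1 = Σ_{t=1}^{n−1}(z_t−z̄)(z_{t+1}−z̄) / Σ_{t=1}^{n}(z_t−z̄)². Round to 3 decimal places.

-0.271

Mean z̄ = (-4.9 + 4.4 + 1.8 − 20.7 − 1.1 − 1.7 + 7.0 − 9.7)/8 = -3.1125
Deviations from mean: -1.7875, 7.5125, 4.9125, -17.5875, 2.0125, 1.4125, 10.1125, -6.5875
Σ(z_t−z̄)(z_{t+1}−z̄) = (-13.4286) + (36.9052) + (-86.3986) + (-35.3948) + (2.8427) + (14.2839) + (-66.6161) = -147.8064
Denominator Σ(z_t−z̄)² = 544.7888
r_1 = -147.8064 / 544.7888 = -0.271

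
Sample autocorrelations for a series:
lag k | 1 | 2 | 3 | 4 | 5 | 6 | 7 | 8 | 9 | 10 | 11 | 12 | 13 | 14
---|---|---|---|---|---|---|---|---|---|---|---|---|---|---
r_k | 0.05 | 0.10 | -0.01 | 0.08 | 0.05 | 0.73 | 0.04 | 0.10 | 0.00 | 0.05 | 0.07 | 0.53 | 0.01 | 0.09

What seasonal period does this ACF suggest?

6

The largest autocorrelation is r_6 = 0.73, with a weaker echo at lag 12 (0.53); the remaining lags stay at or below 0.10.
The dominant spike at lag 6 indicates a seasonal period of 6.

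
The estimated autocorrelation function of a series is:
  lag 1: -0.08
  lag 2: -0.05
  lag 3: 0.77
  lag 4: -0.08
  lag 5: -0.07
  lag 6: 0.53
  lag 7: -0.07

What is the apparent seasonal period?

3

The largest autocorrelation is r_3 = 0.77, with a weaker echo at lag 6 (0.53); the remaining lags stay at or below -0.05.
The dominant spike at lag 3 indicates a seasonal period of 3.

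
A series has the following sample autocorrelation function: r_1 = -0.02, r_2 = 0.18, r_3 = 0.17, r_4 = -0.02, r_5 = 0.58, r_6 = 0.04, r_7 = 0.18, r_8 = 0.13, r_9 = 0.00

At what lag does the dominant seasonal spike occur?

The largest autocorrelation is r_5 = 0.58; the remaining lags stay at or below 0.18.
The dominant spike at lag 5 indicates a seasonal period of 5.

5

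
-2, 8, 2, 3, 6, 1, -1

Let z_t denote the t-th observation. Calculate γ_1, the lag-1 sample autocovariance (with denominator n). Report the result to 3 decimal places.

Mean z̄ = (-2 + 8 + 2 + 3 + 6 + 1 − 1)/7 = 2.4286
Σ_{t=1}^{6}(z_t−z̄)(z_{t+1}−z̄) = -25.4694
γ_1 = -25.4694 / 7 = -3.638

-3.638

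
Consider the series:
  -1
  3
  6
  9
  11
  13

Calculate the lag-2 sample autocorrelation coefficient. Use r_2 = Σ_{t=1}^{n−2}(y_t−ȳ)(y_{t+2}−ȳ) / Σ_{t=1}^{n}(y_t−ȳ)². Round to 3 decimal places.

0.059

Mean ȳ = (-1 + 3 + 6 + 9 + 11 + 13)/6 = 6.8333
Deviations from mean: -7.8333, -3.8333, -0.8333, 2.1667, 4.1667, 6.1667
Numerator Σ_{t=1}^{4}(y_t−ȳ)(y_{t+2}−ȳ) = 8.1111
Denominator Σ(y_t−ȳ)² = 136.8333
r_2 = 8.1111 / 136.8333 = 0.059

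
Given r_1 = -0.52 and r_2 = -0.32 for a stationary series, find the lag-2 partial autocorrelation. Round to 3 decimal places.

-0.809

φ_{22} = (r_2 − r_1²) / (1 − r_1²)
r_1² = (-0.52)² = 0.2704
Numerator = -0.32 − 0.2704 = -0.5904; denominator = 1 − 0.2704 = 0.7296
φ_{22} = -0.5904 / 0.7296 = -0.809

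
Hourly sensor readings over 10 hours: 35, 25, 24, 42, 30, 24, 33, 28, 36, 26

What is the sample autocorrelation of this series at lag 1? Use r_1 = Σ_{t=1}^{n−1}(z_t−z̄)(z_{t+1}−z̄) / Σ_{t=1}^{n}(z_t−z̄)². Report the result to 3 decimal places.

-0.387

Mean z̄ = (35 + 25 + 24 + 42 + 30 + 24 + 33 + 28 + 36 + 26)/10 = 30.3000
Numerator Σ_{t=1}^{9}(z_t−z̄)(z_{t+1}−z̄) = -127.6900
Denominator Σ(z_t−z̄)² = 330.1000
r_1 = -127.6900 / 330.1000 = -0.387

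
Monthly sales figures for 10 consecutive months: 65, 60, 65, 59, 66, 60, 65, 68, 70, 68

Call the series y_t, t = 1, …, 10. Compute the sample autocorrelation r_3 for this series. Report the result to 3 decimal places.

Mean ȳ = (65 + 60 + 65 + 59 + 66 + 60 + 65 + 68 + 70 + 68)/10 = 64.6000
Σ(y_t−ȳ)(y_{t+3}−ȳ) = (-2.2400) + (-6.4400) + (-1.8400) + (-2.2400) + (4.7600) + (-24.8400) + (1.3600) = -31.4800
Denominator Σ(y_t−ȳ)² = 128.4000
r_3 = -31.4800 / 128.4000 = -0.245

-0.245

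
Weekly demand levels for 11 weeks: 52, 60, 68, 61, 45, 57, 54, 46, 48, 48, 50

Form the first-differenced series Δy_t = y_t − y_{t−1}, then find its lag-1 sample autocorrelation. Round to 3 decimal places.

-0.156

First differences Δy: 8, 8, -7, -16, 12, -3, -8, 2, 0, 2
Mean of differences = -0.2000
Numerator Σ(Δy_t−Δȳ)(Δy_{t+1}−Δȳ) = -102.4400
Denominator Σ(Δy_t−Δȳ)² = 657.6000
r_1(Δy) = -102.4400 / 657.6000 = -0.156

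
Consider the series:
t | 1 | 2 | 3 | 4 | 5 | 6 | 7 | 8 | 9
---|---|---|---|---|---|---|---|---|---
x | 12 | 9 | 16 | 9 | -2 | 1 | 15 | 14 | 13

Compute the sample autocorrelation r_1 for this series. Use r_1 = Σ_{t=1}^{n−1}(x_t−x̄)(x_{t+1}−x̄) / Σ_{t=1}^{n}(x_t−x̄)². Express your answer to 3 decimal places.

Mean x̄ = (12 + 9 + 16 + 9 − 2 + 1 + 15 + 14 + 13)/9 = 9.6667
Numerator Σ_{t=1}^{8}(x_t−x̄)(x_{t+1}−x̄) = 90.2222
Denominator Σ(x_t−x̄)² = 316.0000
r_1 = 90.2222 / 316.0000 = 0.286

0.286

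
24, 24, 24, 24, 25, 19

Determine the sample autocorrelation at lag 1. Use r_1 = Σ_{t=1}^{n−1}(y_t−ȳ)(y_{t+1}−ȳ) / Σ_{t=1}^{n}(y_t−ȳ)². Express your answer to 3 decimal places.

Mean ȳ = (24 + 24 + 24 + 24 + 25 + 19)/6 = 23.3333
Σ(y_t−ȳ)(y_{t+1}−ȳ) = (0.4444) + (0.4444) + (0.4444) + (1.1111) + (-7.2222) = -4.7778
Denominator Σ(y_t−ȳ)² = 23.3333
r_1 = -4.7778 / 23.3333 = -0.205

-0.205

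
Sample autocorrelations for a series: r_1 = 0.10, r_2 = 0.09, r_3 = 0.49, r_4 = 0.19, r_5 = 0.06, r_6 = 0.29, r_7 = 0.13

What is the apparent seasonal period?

The largest autocorrelation is r_3 = 0.49, with a weaker echo at lag 6 (0.29); the remaining lags stay at or below 0.19.
The dominant spike at lag 3 indicates a seasonal period of 3.

3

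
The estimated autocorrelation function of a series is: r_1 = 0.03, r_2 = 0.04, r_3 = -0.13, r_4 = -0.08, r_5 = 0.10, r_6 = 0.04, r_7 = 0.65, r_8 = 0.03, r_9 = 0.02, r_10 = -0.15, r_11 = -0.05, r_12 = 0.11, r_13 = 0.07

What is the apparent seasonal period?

The largest autocorrelation is r_7 = 0.65; the remaining lags stay at or below 0.11.
The dominant spike at lag 7 indicates a seasonal period of 7.

7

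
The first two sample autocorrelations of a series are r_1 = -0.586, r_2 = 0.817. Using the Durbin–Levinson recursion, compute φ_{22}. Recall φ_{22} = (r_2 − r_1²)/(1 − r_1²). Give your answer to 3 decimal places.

0.721

φ_{22} = (r_2 − r_1²) / (1 − r_1²)
r_1² = (-0.586)² = 0.343396
Numerator = 0.817 − 0.3434 = 0.4736; denominator = 1 − 0.3434 = 0.6566
φ_{22} = 0.4736 / 0.6566 = 0.721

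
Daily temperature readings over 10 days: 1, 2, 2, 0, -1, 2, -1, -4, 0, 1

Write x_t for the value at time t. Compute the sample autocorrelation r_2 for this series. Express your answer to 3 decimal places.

Mean x̄ = (1 + 2 + 2 + 0 − 1 + 2 − 1 − 4 + 0 + 1)/10 = 0.2000
Numerator Σ_{t=1}^{8}(x_t−x̄)(x_{t+2}−x̄) = -10.6800
Denominator Σ(x_t−x̄)² = 31.6000
r_2 = -10.6800 / 31.6000 = -0.338

-0.338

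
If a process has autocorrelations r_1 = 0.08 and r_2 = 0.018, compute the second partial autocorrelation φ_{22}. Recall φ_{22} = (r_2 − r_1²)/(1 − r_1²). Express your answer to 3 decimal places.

0.012

φ_{22} = (r_2 − r_1²) / (1 − r_1²)
r_1² = (0.08)² = 0.0064
Numerator = 0.018 − 0.0064 = 0.0116; denominator = 1 − 0.0064 = 0.9936
φ_{22} = 0.0116 / 0.9936 = 0.012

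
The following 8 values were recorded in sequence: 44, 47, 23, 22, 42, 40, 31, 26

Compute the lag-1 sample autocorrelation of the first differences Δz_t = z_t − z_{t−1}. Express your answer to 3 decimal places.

-0.088

First differences Δz: 3, -24, -1, 20, -2, -9, -5
Mean of differences = -2.5714
Numerator Σ(Δz_t−Δz̄)(Δz_{t+1}−Δz̄) = -92.7551
Denominator Σ(Δz_t−Δz̄)² = 1049.7143
r_1(Δz) = -92.7551 / 1049.7143 = -0.088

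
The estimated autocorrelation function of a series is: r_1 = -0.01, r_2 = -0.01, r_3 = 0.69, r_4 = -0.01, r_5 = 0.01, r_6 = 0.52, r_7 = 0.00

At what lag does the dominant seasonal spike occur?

3

The largest autocorrelation is r_3 = 0.69, with a weaker echo at lag 6 (0.52); the remaining lags stay at or below 0.01.
The dominant spike at lag 3 indicates a seasonal period of 3.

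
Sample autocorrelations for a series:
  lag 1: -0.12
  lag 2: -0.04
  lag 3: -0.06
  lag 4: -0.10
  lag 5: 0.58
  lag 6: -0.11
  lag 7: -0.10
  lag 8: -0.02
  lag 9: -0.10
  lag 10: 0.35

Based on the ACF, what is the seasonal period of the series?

5

The largest autocorrelation is r_5 = 0.58, with a weaker echo at lag 10 (0.35); the remaining lags stay at or below -0.02.
The dominant spike at lag 5 indicates a seasonal period of 5.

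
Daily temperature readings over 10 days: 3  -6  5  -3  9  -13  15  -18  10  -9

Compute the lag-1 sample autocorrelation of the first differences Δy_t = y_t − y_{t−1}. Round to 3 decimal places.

First differences Δy: -9, 11, -8, 12, -22, 28, -33, 28, -19
Mean of differences = -1.3333
Numerator Σ(Δy_t−Δȳ)(Δy_{t+1}−Δȳ) = -3523.4444
Denominator Σ(Δy_t−Δȳ)² = 3896.0000
r_1(Δy) = -3523.4444 / 3896.0000 = -0.904

-0.904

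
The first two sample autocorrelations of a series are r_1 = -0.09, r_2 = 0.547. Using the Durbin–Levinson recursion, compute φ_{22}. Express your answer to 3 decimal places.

0.543

φ_{22} = (r_2 − r_1²) / (1 − r_1²)
r_1² = (-0.09)² = 0.0081
Numerator = 0.547 − 0.0081 = 0.5389; denominator = 1 − 0.0081 = 0.9919
φ_{22} = 0.5389 / 0.9919 = 0.543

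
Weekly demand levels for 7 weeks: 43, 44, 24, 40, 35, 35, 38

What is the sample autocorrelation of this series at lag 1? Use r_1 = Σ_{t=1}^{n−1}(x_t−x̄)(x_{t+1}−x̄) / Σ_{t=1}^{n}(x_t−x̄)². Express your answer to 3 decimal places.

Mean x̄ = (43 + 44 + 24 + 40 + 35 + 35 + 38)/7 = 37.0000
Deviations from mean: 6.0000, 7.0000, -13.0000, 3.0000, -2.0000, -2.0000, 1.0000
Numerator Σ_{t=1}^{6}(x_t−x̄)(x_{t+1}−x̄) = -92.0000
Denominator Σ(x_t−x̄)² = 272.0000
r_1 = -92.0000 / 272.0000 = -0.338

-0.338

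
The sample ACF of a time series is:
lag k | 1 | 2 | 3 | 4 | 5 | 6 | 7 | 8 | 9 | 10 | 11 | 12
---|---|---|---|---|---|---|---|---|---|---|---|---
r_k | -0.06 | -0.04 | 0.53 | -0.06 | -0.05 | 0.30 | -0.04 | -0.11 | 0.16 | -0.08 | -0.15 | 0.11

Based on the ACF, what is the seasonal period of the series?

3

The largest autocorrelation is r_3 = 0.53, with weaker echoes at lags 6 (0.30) and 9 (0.16); the remaining lags stay at or below 0.11.
The dominant spike at lag 3 indicates a seasonal period of 3.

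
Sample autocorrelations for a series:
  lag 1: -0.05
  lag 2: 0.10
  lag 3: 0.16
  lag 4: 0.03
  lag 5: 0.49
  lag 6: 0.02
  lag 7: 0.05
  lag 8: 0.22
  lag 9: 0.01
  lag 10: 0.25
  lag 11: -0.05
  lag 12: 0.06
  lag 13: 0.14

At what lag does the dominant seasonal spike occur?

The largest autocorrelation is r_5 = 0.49, with a weaker echo at lag 10 (0.25); the remaining lags stay at or below 0.22.
The dominant spike at lag 5 indicates a seasonal period of 5.

5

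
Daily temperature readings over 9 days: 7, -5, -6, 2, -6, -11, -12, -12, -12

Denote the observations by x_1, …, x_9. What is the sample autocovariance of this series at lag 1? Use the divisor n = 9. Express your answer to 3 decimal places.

12.678

Mean x̄ = (7 − 5 − 6 + 2 − 6 − 11 − 12 − 12 − 12)/9 = -6.1111
Σ_{t=1}^{8}(x_t−x̄)(x_{t+1}−x̄) = 114.0988
γ_1 = 114.0988 / 9 = 12.678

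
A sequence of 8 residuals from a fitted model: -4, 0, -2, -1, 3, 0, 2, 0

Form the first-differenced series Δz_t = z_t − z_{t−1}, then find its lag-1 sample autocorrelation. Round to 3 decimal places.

-0.570

First differences Δz: 4, -2, 1, 4, -3, 2, -2
Mean of differences = 0.5714
Numerator Σ(Δz_t−Δz̄)(Δz_{t+1}−Δz̄) = -29.4694
Denominator Σ(Δz_t−Δz̄)² = 51.7143
r_1(Δz) = -29.4694 / 51.7143 = -0.570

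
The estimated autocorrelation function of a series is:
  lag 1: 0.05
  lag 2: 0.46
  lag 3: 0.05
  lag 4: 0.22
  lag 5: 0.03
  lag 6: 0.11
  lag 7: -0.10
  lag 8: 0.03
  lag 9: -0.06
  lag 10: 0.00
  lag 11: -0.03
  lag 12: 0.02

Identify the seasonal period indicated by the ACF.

The largest autocorrelation is r_2 = 0.46, with a weaker echo at lag 4 (0.22); the remaining lags stay at or below 0.11.
The dominant spike at lag 2 indicates a seasonal period of 2.

2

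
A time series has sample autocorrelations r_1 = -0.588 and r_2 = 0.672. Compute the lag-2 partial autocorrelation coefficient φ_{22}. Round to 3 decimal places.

0.499

φ_{22} = (r_2 − r_1²) / (1 − r_1²)
r_1² = (-0.588)² = 0.345744
Numerator = 0.672 − 0.3457 = 0.3263; denominator = 1 − 0.3457 = 0.6543
φ_{22} = 0.3263 / 0.6543 = 0.499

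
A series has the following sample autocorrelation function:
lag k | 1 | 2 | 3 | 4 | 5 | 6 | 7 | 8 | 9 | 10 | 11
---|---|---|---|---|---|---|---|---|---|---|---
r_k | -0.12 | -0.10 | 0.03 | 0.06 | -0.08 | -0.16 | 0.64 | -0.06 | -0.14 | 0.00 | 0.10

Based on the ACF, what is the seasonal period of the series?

7

The largest autocorrelation is r_7 = 0.64; the remaining lags stay at or below 0.10.
The dominant spike at lag 7 indicates a seasonal period of 7.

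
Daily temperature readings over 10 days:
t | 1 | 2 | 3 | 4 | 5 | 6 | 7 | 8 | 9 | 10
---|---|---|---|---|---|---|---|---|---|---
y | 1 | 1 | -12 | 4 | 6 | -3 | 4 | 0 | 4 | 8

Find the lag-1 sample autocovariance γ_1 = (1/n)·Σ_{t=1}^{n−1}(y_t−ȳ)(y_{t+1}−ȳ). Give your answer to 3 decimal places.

Mean ȳ = (1 + 1 − 12 + 4 + 6 − 3 + 4 + 0 + 4 + 8)/10 = 1.3000
Σ_{t=1}^{9}(y_t−ȳ)(y_{t+1}−ȳ) = -39.8900
γ_1 = -39.8900 / 10 = -3.989

-3.989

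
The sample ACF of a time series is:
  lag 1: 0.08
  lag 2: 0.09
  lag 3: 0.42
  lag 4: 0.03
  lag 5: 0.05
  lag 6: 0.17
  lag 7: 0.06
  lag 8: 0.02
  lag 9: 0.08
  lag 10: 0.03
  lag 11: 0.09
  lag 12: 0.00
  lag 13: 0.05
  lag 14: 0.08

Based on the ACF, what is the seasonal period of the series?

The largest autocorrelation is r_3 = 0.42, with a weaker echo at lag 6 (0.17); the remaining lags stay at or below 0.09.
The dominant spike at lag 3 indicates a seasonal period of 3.

3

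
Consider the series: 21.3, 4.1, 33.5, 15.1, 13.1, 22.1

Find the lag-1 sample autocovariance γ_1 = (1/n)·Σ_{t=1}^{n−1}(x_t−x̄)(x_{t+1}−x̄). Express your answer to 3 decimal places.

-51.825

Mean x̄ = (21.3 + 4.1 + 33.5 + 15.1 + 13.1 + 22.1)/6 = 18.2000
Deviations: 3.1000, -14.1000, 15.3000, -3.1000, -5.1000, 3.9000
Σ_{t=1}^{5}(x_t−x̄)(x_{t+1}−x̄) = -310.9500
γ_1 = -310.9500 / 6 = -51.825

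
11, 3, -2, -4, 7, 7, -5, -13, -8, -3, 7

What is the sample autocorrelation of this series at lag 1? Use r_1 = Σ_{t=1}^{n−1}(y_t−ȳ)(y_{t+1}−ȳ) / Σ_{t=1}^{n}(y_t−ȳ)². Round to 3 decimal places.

0.342

Mean ȳ = (11 + 3 − 2 − 4 + 7 + 7 − 5 − 13 − 8 − 3 + 7)/11 = 0.0000
Numerator Σ_{t=1}^{10}(y_t−ȳ)(y_{t+1}−ȳ) = 193.0000
Denominator Σ(y_t−ȳ)² = 564.0000
r_1 = 193.0000 / 564.0000 = 0.342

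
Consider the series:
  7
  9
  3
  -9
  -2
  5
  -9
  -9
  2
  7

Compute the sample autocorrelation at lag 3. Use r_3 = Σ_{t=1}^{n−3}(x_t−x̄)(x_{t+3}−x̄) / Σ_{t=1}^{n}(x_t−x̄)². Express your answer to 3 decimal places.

Mean x̄ = (7 + 9 + 3 − 9 − 2 + 5 − 9 − 9 + 2 + 7)/10 = 0.4000
Numerator Σ_{t=1}^{7}(x_t−x̄)(x_{t+3}−x̄) = -14.4800
Denominator Σ(x_t−x̄)² = 462.4000
r_3 = -14.4800 / 462.4000 = -0.031

-0.031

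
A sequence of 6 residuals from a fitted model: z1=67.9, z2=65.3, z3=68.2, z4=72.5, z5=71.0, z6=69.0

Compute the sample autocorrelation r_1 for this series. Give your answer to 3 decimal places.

0.354

Mean z̄ = (67.9 + 65.3 + 68.2 + 72.5 + 71.0 + 69.0)/6 = 68.9833
Deviations from mean: -1.0833, -3.6833, -0.7833, 3.5167, 2.0167, 0.0167
Σ(z_t−z̄)(z_{t+1}−z̄) = (3.9903) + (2.8853) + (-2.7547) + (7.0919) + (0.0336) = 11.2464
Denominator Σ(z_t−z̄)² = 31.7883
r_1 = 11.2464 / 31.7883 = 0.354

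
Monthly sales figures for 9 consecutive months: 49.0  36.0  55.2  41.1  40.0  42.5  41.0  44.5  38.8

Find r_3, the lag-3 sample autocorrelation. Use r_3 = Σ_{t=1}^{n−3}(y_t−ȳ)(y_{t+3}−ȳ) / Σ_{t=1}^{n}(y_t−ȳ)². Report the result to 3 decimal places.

0.020

Mean ȳ = (49.0 + 36.0 + 55.2 + 41.1 + 40.0 + 42.5 + 41.0 + 44.5 + 38.8)/9 = 43.1222
Σ(y_t−ȳ)(y_{t+3}−ȳ) = (-11.8862) + (22.2372) + (-7.5151) + (4.2916) + (-4.3017) + (2.6894) = 5.5152
Denominator Σ(y_t−ȳ)² = 270.4556
r_3 = 5.5152 / 270.4556 = 0.020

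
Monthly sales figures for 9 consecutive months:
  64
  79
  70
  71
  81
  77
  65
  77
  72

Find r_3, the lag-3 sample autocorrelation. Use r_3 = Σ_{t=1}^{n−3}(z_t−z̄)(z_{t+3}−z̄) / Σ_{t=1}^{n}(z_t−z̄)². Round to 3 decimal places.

Mean z̄ = (64 + 79 + 70 + 71 + 81 + 77 + 65 + 77 + 72)/9 = 72.8889
Σ(z_t−z̄)(z_{t+3}−z̄) = (16.7901) + (49.5679) + (-11.8765) + (14.9012) + (33.3457) + (-3.6543) = 99.0741
Denominator Σ(z_t−z̄)² = 290.8889
r_3 = 99.0741 / 290.8889 = 0.341

0.341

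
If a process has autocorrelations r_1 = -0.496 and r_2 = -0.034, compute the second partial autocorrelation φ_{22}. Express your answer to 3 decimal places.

-0.371

φ_{22} = (r_2 − r_1²) / (1 − r_1²)
r_1² = (-0.496)² = 0.246016
Numerator = -0.034 − 0.2460 = -0.2800; denominator = 1 − 0.2460 = 0.7540
φ_{22} = -0.2800 / 0.7540 = -0.371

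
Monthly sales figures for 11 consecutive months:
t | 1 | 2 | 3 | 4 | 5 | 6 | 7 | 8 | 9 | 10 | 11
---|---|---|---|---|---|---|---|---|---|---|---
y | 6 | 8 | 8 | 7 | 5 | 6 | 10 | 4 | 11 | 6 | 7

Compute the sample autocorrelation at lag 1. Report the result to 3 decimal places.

-0.610

Mean ȳ = (6 + 8 + 8 + 7 + 5 + 6 + 10 + 4 + 11 + 6 + 7)/11 = 7.0909
Numerator Σ_{t=1}^{10}(y_t−ȳ)(y_{t+1}−ȳ) = -26.1901
Denominator Σ(y_t−ȳ)² = 42.9091
r_1 = -26.1901 / 42.9091 = -0.610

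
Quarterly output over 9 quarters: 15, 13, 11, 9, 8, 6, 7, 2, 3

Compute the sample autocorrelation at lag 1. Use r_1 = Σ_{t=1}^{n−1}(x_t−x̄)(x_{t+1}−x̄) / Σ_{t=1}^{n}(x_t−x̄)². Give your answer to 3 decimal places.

Mean x̄ = (15 + 13 + 11 + 9 + 8 + 6 + 7 + 2 + 3)/9 = 8.2222
Numerator Σ_{t=1}^{8}(x_t−x̄)(x_{t+1}−x̄) = 90.9506
Denominator Σ(x_t−x̄)² = 149.5556
r_1 = 90.9506 / 149.5556 = 0.608

0.608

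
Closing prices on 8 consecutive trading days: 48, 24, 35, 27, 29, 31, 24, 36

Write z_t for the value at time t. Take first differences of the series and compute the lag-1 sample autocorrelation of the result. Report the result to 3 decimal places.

-0.494

First differences Δz: -24, 11, -8, 2, 2, -7, 12
Mean of differences = -1.7143
Numerator Σ(Δz_t−Δz̄)(Δz_{t+1}−Δz̄) = -464.9388
Denominator Σ(Δz_t−Δz̄)² = 941.4286
r_1(Δz) = -464.9388 / 941.4286 = -0.494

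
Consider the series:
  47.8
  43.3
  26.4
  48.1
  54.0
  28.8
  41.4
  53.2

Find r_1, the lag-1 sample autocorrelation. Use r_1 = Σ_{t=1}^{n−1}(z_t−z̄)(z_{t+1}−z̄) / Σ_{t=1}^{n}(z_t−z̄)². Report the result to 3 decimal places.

Mean z̄ = (47.8 + 43.3 + 26.4 + 48.1 + 54.0 + 28.8 + 41.4 + 53.2)/8 = 42.8750
Σ(z_t−z̄)(z_{t+1}−z̄) = (2.0931) + (-7.0019) + (-86.0819) + (58.1281) + (-156.5844) + (20.7606) + (-15.2294) = -183.9156
Denominator Σ(z_t−z̄)² = 753.8150
r_1 = -183.9156 / 753.8150 = -0.244

-0.244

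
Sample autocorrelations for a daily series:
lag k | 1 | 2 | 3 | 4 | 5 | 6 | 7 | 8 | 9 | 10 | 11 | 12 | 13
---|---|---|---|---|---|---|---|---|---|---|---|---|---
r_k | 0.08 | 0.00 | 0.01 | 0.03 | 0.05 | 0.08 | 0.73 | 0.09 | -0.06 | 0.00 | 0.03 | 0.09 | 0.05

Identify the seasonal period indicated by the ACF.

7

The largest autocorrelation is r_7 = 0.73; the remaining lags stay at or below 0.09.
The dominant spike at lag 7 indicates a seasonal period of 7.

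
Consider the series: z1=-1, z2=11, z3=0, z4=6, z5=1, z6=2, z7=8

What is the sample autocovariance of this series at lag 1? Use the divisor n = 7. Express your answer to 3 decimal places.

Mean z̄ = (-1 + 11 + 0 + 6 + 1 + 2 + 8)/7 = 3.8571
Deviations: -4.8571, 7.1429, -3.8571, 2.1429, -2.8571, -1.8571, 4.1429
Σ_{t=1}^{6}(z_t−z̄)(z_{t+1}−z̄) = -79.0204
γ_1 = -79.0204 / 7 = -11.289

-11.289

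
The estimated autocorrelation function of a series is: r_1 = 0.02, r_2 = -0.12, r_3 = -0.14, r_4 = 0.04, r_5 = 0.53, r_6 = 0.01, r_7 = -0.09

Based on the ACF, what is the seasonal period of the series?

5

The largest autocorrelation is r_5 = 0.53; the remaining lags stay at or below 0.04.
The dominant spike at lag 5 indicates a seasonal period of 5.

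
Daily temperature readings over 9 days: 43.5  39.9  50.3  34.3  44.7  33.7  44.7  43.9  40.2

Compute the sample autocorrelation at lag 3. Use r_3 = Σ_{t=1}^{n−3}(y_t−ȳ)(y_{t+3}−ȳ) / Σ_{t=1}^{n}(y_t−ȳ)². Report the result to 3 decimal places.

Mean ȳ = (43.5 + 39.9 + 50.3 + 34.3 + 44.7 + 33.7 + 44.7 + 43.9 + 40.2)/9 = 41.6889
Σ(y_t−ȳ)(y_{t+3}−ȳ) = (-13.3821) + (-5.3865) + (-68.7932) + (-22.2488) + (6.6579) + (11.8946) = -91.2581
Denominator Σ(y_t−ȳ)² = 224.2889
r_3 = -91.2581 / 224.2889 = -0.407

-0.407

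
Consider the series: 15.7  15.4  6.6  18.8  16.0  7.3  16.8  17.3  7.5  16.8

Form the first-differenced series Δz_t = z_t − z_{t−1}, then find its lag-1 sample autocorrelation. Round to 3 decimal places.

-0.493

First differences Δz: -0.3, -8.8, 12.2, -2.8, -8.7, 9.5, 0.5, -9.8, 9.3
Mean of differences = 0.1222
Numerator Σ(Δz_t−Δz̄)(Δz_{t+1}−Δz̄) = -287.5094
Denominator Σ(Δz_t−Δz̄)² = 582.7956
r_1(Δz) = -287.5094 / 582.7956 = -0.493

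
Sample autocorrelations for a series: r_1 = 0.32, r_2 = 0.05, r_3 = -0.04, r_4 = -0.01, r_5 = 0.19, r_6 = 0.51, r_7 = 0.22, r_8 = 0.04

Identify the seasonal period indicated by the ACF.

The largest autocorrelation is r_6 = 0.51; the remaining lags stay at or below 0.32. The elevated value at lag 1 (0.32), dropping to 0.05 at lag 2, reflects decaying short-term dependence rather than seasonality.
The dominant spike at lag 6 indicates a seasonal period of 6.

6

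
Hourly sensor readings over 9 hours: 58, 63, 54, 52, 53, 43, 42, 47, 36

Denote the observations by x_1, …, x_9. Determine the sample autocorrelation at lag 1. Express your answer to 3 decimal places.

0.469

Mean x̄ = (58 + 63 + 54 + 52 + 53 + 43 + 42 + 47 + 36)/9 = 49.7778
Numerator Σ_{t=1}^{8}(x_t−x̄)(x_{t+1}−x̄) = 271.8395
Denominator Σ(x_t−x̄)² = 579.5556
r_1 = 271.8395 / 579.5556 = 0.469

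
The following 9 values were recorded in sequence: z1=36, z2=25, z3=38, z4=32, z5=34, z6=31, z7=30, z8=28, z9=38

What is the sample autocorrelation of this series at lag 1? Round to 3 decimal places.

-0.521

Mean z̄ = (36 + 25 + 38 + 32 + 34 + 31 + 30 + 28 + 38)/9 = 32.4444
Numerator Σ_{t=1}^{8}(z_t−z̄)(z_{t+1}−z̄) = -83.5309
Denominator Σ(z_t−z̄)² = 160.2222
r_1 = -83.5309 / 160.2222 = -0.521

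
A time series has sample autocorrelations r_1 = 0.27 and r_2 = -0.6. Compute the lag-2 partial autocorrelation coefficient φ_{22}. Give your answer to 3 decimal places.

-0.726

φ_{22} = (r_2 − r_1²) / (1 − r_1²)
r_1² = (0.27)² = 0.0729
Numerator = -0.6 − 0.0729 = -0.6729; denominator = 1 − 0.0729 = 0.9271
φ_{22} = -0.6729 / 0.9271 = -0.726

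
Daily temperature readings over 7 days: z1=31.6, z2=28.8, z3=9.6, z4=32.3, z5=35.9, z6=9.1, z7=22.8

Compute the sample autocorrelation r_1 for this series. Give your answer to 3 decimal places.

Mean z̄ = (31.6 + 28.8 + 9.6 + 32.3 + 35.9 + 9.1 + 22.8)/7 = 24.3000
Deviations from mean: 7.3000, 4.5000, -14.7000, 8.0000, 11.6000, -15.2000, -1.5000
Numerator Σ_{t=1}^{6}(z_t−z̄)(z_{t+1}−z̄) = -211.6200
Denominator Σ(z_t−z̄)² = 721.4800
r_1 = -211.6200 / 721.4800 = -0.293

-0.293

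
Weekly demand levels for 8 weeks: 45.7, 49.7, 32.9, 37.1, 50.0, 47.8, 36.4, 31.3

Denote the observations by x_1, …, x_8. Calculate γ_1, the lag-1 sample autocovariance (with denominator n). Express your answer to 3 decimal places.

Mean x̄ = (45.7 + 49.7 + 32.9 + 37.1 + 50.0 + 47.8 + 36.4 + 31.3)/8 = 41.3625
Σ_{t=1}^{7}(x_t−x̄)(x_{t+1}−x̄) = 38.4548
γ_1 = 38.4548 / 8 = 4.807

4.807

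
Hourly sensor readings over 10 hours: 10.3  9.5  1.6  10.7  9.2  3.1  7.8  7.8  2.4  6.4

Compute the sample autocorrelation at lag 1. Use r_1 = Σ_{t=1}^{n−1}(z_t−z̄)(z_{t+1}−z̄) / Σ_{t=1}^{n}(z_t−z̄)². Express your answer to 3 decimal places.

-0.288

Mean z̄ = (10.3 + 9.5 + 1.6 + 10.7 + 9.2 + 3.1 + 7.8 + 7.8 + 2.4 + 6.4)/10 = 6.8800
Numerator Σ_{t=1}^{9}(z_t−z̄)(z_{t+1}−z̄) = -29.5524
Denominator Σ(z_t−z̄)² = 102.6960
r_1 = -29.5524 / 102.6960 = -0.288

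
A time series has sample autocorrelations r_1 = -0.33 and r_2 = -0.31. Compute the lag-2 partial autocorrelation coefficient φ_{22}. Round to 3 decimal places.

-0.470

φ_{22} = (r_2 − r_1²) / (1 − r_1²)
r_1² = (-0.33)² = 0.1089
Numerator = -0.31 − 0.1089 = -0.4189; denominator = 1 − 0.1089 = 0.8911
φ_{22} = -0.4189 / 0.8911 = -0.470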